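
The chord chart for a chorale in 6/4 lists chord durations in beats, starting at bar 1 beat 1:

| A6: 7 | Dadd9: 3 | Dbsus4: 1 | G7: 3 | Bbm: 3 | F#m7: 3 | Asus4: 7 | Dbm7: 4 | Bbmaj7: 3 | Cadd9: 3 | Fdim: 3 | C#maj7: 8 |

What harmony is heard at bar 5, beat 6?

Beat 6 of bar 5 is beat (5−1)×6 + 6 = 30 overall.
Running totals: A6 ends at 7, Dadd9 ends at 10, Dbsus4 ends at 11, G7 ends at 14, Bbm ends at 17, F#m7 ends at 20, Asus4 ends at 27, Dbm7 ends at 31.
Beat 30 falls within Dbm7.

Dbm7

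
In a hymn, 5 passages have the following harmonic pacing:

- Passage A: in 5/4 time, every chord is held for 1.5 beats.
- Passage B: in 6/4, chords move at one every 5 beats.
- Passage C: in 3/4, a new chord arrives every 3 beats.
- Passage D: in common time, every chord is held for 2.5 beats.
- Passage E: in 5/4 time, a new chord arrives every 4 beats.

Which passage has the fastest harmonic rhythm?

Passage A

A: each chord is 1.5 beats in 5/4, so 10/3 per bar.
B: each chord is 5 beats in 6/4, so 1.2 per bar.
C: each chord is 3 beats in 3/4, so 1 per bar.
D: each chord is 2.5 beats in 4/4, so 1.6 per bar.
E: each chord is 4 beats in 5/4, so 1.25 per bar.
Fastest is A at 10/3 chords/bar.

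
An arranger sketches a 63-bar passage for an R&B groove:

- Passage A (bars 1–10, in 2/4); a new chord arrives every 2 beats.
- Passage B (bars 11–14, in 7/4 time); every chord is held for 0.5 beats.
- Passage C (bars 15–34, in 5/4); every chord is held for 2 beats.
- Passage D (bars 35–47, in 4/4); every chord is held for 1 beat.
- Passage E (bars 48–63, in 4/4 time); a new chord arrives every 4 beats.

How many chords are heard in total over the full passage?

184 chords

A: 10 bars × 2 beats = 20 beats; 2 beats/chord → 10 chords.
B: 4 bars × 7 beats = 28 beats; 0.5 beats/chord → 56 chords.
C: 20 bars × 5 beats = 100 beats; 2 beats/chord → 50 chords.
D: 13 bars × 4 beats = 52 beats; 1 beat/chord → 52 chords.
E: 16 bars × 4 beats = 64 beats; 4 beats/chord → 16 chords.
Total: 10 + 56 + 50 + 52 + 16 = 184.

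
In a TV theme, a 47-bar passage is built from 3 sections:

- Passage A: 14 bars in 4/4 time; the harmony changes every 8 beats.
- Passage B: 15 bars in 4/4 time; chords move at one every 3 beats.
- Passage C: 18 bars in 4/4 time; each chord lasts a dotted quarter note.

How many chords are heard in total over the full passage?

A: 14 bars × 4 beats = 56 beats; 8 beats/chord → 7 chords.
B: 15 bars × 4 beats = 60 beats; 3 beats/chord → 20 chords.
C: 18 bars × 4 beats = 72 beats; 1.5 beats/chord → 48 chords.
Total: 7 + 20 + 48 = 75.

75 chords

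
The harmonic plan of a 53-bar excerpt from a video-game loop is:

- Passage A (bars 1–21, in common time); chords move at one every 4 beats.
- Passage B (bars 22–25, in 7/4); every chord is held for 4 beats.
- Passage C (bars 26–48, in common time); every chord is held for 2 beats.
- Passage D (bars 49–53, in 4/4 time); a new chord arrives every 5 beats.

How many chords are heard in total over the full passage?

78 chords

A: 21·4 = 84 beats, 84/4 = 21 chords.
B: 4·7 = 28 beats, 28/4 = 7 chords.
C: 23·4 = 92 beats, 92/2 = 46 chords.
D: 5·4 = 20 beats, 20/5 = 4 chords.
Total: 21 + 7 + 46 + 4 = 78.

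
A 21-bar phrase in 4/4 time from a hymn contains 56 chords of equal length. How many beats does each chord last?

21 bars × 4 beats/bar = 84 beats total.
84 beats ÷ 56 chords = 1.5 beats per chord.
(That is a dotted quarter note.)

1.5 beats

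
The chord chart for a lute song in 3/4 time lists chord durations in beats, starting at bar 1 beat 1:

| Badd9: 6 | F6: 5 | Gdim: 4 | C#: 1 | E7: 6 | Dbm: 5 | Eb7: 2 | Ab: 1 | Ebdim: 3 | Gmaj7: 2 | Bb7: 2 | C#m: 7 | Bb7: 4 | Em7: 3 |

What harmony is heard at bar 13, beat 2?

C#m

Beat 2 of bar 13 is beat (13−1)×3 + 2 = 38 overall.
Running totals: Badd9 ends at 6, F6 ends at 11, Gdim ends at 15, C# ends at 16, E7 ends at 22, Dbm ends at 27, Eb7 ends at 29, Ab ends at 30, Ebdim ends at 33, Gmaj7 ends at 35, Bb7 ends at 37, C#m ends at 44.
Beat 38 falls within C#m.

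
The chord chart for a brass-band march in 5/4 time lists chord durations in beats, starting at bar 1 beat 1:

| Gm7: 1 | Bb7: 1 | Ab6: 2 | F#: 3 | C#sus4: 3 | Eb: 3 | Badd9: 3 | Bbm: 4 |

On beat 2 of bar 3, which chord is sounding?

Beat 2 of bar 3 is beat (3−1)×5 + 2 = 12 overall.
Running totals: Gm7 ends at 1, Bb7 ends at 2, Ab6 ends at 4, F# ends at 7, C#sus4 ends at 10, Eb ends at 13.
Beat 12 falls within Eb.

Eb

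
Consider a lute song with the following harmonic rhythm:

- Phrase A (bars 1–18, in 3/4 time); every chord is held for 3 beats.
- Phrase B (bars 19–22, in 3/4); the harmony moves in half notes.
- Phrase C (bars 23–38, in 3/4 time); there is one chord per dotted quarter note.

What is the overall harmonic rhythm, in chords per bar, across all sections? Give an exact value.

A: 18 bars of 3 beats is 54 beats; at 3 beats each that's 18 chords.
B: 4 bars of 3 beats is 12 beats; at 2 beats each that's 6 chords.
C: 16 bars of 3 beats is 48 beats; at 1.5 beats each that's 32 chords.
Overall: 56 chords over 38 bars → 56/38 = 28/19 chords per bar.

28/19 chords per bar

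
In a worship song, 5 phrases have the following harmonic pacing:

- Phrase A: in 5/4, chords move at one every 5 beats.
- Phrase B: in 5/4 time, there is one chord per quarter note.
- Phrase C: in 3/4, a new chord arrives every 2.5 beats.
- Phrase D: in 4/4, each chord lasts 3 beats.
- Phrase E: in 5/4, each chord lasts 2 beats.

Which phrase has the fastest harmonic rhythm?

A: 5/5 = 1 chord/bar.
B: 5/1 = 5 chords/bar.
C: 3/2.5 = 1.2 chords/bar.
D: 4/3 = 4/3 chords/bar.
E: 5/2 = 2.5 chords/bar.
Fastest is B at 5 chords/bar.

Phrase B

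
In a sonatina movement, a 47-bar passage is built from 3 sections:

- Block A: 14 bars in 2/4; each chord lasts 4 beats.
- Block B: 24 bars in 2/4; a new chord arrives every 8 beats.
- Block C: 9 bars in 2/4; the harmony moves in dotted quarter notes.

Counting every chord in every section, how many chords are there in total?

A: 14 bars × 2 beats = 28 beats; 4 beats/chord → 7 chords.
B: 24 bars × 2 beats = 48 beats; 8 beats/chord → 6 chords.
C: 9 bars × 2 beats = 18 beats; 1.5 beats/chord → 12 chords.
Total: 7 + 6 + 12 = 25.

25 chords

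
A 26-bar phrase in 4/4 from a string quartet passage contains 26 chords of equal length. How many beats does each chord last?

26 bars × 4 beats/bar = 104 beats total.
104 beats ÷ 26 chords = 4 beats per chord.
(That is a whole note.)

4 beats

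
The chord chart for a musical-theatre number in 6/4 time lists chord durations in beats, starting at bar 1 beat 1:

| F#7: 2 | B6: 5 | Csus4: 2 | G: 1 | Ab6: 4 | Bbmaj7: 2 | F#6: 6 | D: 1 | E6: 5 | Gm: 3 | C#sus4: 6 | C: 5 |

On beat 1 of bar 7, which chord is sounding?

Beat 1 of bar 7 is beat (7−1)×6 + 1 = 37 overall.
Running totals: F#7 ends at 2, B6 ends at 7, Csus4 ends at 9, G ends at 10, Ab6 ends at 14, Bbmaj7 ends at 16, F#6 ends at 22, D ends at 23, E6 ends at 28, Gm ends at 31, C#sus4 ends at 37.
Beat 37 falls within C#sus4.

C#sus4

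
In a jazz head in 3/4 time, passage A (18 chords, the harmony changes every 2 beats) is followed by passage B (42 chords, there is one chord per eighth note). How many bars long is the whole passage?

A: 18 × 2 = 36 beats = 12 bars.
B: 42 × 0.5 = 21 beats = 7 bars.
Total: 12 + 7 = 19 bars.

19 bars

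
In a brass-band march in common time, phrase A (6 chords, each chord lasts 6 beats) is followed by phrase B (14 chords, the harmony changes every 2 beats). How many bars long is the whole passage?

A: 6 × 6 = 36 beats = 9 bars.
B: 14 × 2 = 28 beats = 7 bars.
Total: 9 + 7 = 16 bars.

16 bars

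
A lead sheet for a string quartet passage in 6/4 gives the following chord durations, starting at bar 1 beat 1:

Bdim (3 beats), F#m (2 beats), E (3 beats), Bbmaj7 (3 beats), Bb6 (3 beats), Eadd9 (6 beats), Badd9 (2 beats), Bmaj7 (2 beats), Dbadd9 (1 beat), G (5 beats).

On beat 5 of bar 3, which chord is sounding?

Beat 5 of bar 3 is beat (3−1)×6 + 5 = 17 overall.
Running totals: Bdim ends at 3, F#m ends at 5, E ends at 8, Bbmaj7 ends at 11, Bb6 ends at 14, Eadd9 ends at 20.
Beat 17 falls within Eadd9.

Eadd9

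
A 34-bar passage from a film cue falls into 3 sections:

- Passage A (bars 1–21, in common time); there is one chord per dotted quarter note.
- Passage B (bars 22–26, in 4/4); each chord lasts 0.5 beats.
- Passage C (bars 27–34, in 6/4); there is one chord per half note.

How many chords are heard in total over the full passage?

A: 21 bars × 4 beats = 84 beats; 1.5 beats/chord → 56 chords.
B: 5 bars × 4 beats = 20 beats; 0.5 beats/chord → 40 chords.
C: 8 bars × 6 beats = 48 beats; 2 beats/chord → 24 chords.
Total: 56 + 40 + 24 = 120.

120 chords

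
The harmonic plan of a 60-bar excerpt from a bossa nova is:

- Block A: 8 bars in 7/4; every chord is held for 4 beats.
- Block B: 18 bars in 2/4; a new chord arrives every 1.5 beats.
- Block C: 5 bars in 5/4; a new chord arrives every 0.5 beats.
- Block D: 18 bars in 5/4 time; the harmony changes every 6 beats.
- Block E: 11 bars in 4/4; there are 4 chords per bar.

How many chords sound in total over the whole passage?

A has 56 beats and chords last 4 each, so 14 chords.
B has 36 beats and chords last 1.5 each, so 24 chords.
C has 25 beats and chords last 0.5 each, so 50 chords.
D has 90 beats and chords last 6 each, so 15 chords.
E has 44 beats and chords last 1 each, so 44 chords.
Total: 14 + 24 + 50 + 15 + 44 = 147.

147 chords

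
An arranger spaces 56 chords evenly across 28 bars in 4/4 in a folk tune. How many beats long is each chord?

28 bars × 4 beats/bar = 112 beats total.
112 beats ÷ 56 chords = 2 beats per chord.
(That is a half note.)

2 beats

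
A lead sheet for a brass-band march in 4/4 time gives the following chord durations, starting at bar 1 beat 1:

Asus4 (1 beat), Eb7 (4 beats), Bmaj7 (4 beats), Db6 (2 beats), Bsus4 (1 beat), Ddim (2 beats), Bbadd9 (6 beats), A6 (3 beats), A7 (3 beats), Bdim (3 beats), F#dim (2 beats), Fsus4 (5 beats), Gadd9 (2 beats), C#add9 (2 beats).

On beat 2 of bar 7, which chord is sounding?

Beat 2 of bar 7 is beat (7−1)×4 + 2 = 26 overall.
Running totals: Asus4 ends at 1, Eb7 ends at 5, Bmaj7 ends at 9, Db6 ends at 11, Bsus4 ends at 12, Ddim ends at 14, Bbadd9 ends at 20, A6 ends at 23, A7 ends at 26.
Beat 26 falls within A7.

A7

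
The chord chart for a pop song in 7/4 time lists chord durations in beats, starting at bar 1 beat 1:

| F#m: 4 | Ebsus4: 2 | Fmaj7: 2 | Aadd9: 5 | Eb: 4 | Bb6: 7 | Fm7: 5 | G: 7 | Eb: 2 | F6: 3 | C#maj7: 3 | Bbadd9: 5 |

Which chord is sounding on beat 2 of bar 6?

Eb

Beat 2 of bar 6 is beat (6−1)×7 + 2 = 37 overall.
Running totals: F#m ends at 4, Ebsus4 ends at 6, Fmaj7 ends at 8, Aadd9 ends at 13, Eb ends at 17, Bb6 ends at 24, Fm7 ends at 29, G ends at 36, Eb ends at 38.
Beat 37 falls within Eb.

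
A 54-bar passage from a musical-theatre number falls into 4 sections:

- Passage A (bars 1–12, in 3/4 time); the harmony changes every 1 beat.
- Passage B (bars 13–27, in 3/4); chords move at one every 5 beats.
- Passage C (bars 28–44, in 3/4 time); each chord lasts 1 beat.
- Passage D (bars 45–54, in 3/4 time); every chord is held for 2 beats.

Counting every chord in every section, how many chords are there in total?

A has 36 beats and chords last 1 each, so 36 chords.
B has 45 beats and chords last 5 each, so 9 chords.
C has 51 beats and chords last 1 each, so 51 chords.
D has 30 beats and chords last 2 each, so 15 chords.
Total: 36 + 9 + 51 + 15 = 111.

111 chords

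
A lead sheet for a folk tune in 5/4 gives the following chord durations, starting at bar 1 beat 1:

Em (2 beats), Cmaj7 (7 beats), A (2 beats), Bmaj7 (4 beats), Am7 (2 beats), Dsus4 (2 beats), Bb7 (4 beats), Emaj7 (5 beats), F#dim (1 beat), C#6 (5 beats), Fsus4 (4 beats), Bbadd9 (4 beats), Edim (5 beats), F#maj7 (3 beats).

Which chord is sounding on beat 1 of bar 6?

Beat 1 of bar 6 is beat (6−1)×5 + 1 = 26 overall.
Running totals: Em ends at 2, Cmaj7 ends at 9, A ends at 11, Bmaj7 ends at 15, Am7 ends at 17, Dsus4 ends at 19, Bb7 ends at 23, Emaj7 ends at 28.
Beat 26 falls within Emaj7.

Emaj7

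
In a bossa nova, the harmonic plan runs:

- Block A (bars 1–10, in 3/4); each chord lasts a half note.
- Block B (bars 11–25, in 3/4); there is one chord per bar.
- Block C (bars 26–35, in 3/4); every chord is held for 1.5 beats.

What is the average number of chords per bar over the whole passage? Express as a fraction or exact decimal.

A: 10 bars of 3 beats is 30 beats; at 2 beats each that's 15 chords.
B: 15 bars of 3 beats is 45 beats; at 3 beats each that's 15 chords.
C: 10 bars of 3 beats is 30 beats; at 1.5 beats each that's 20 chords.
Overall: 50 chords over 35 bars → 50/35 = 10/7 chords per bar.

10/7 chords per bar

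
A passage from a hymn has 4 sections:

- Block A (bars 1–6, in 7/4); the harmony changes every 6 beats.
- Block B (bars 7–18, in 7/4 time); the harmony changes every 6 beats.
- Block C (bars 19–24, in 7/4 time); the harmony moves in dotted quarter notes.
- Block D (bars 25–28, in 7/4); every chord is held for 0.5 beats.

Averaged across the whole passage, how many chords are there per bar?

A: 6 × 7 = 42 beats ÷ 6 = 7 chords.
B: 12 × 7 = 84 beats ÷ 6 = 14 chords.
C: 6 × 7 = 42 beats ÷ 1.5 = 28 chords.
D: 4 × 7 = 28 beats ÷ 0.5 = 56 chords.
Overall: 105 chords over 28 bars → 105/28 = 3.75 chords per bar.

3.75 chords per bar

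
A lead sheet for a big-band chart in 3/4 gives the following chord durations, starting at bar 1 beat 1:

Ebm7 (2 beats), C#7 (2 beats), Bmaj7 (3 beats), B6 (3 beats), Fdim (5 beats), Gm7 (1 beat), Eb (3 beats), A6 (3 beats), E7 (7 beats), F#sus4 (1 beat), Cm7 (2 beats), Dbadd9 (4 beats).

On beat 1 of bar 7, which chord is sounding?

Eb

Beat 1 of bar 7 is beat (7−1)×3 + 1 = 19 overall.
Running totals: Ebm7 ends at 2, C#7 ends at 4, Bmaj7 ends at 7, B6 ends at 10, Fdim ends at 15, Gm7 ends at 16, Eb ends at 19.
Beat 19 falls within Eb.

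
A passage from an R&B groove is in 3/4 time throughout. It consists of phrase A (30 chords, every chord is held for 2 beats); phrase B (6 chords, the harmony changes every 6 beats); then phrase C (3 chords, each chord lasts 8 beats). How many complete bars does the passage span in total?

A: 30 × 2 = 60 beats = 20 bars.
B: 6 × 6 = 36 beats = 12 bars.
C: 3 × 8 = 24 beats = 8 bars.
Total: 20 + 12 + 8 = 40 bars.

40 bars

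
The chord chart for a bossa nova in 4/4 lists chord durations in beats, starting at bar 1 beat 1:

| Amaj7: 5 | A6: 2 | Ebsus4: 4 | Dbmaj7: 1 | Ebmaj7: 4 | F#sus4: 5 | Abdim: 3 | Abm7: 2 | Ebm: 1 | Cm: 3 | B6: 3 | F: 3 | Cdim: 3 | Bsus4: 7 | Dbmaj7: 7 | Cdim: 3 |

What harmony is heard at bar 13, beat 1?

Dbmaj7

Beat 1 of bar 13 is beat (13−1)×4 + 1 = 49 overall.
Running totals: Amaj7 ends at 5, A6 ends at 7, Ebsus4 ends at 11, Dbmaj7 ends at 12, Ebmaj7 ends at 16, F#sus4 ends at 21, Abdim ends at 24, Abm7 ends at 26, Ebm ends at 27, Cm ends at 30, B6 ends at 33, F ends at 36, Cdim ends at 39, Bsus4 ends at 46, Dbmaj7 ends at 53.
Beat 49 falls within Dbmaj7.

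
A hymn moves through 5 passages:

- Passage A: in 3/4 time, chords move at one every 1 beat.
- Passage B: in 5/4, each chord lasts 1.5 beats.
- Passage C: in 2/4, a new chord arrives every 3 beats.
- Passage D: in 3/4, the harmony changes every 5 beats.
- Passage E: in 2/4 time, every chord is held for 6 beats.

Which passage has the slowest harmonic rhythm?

Passage E

A: 3/1 = 3 chords/bar.
B: 5/1.5 = 10/3 chords/bar.
C: 2/3 = 2/3 chords/bar.
D: 3/5 = 0.6 chords/bar.
E: 2/6 = 1/3 chords/bar.
Slowest is E at 1/3 chords/bar.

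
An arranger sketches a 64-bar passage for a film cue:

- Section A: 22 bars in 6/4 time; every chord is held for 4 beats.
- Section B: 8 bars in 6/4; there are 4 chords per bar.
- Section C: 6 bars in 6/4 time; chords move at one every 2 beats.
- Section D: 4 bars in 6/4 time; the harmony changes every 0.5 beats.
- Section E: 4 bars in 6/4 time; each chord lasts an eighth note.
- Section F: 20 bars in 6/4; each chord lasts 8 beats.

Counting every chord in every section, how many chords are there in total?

194 chords

A: 22 bars × 6 beats = 132 beats; 4 beats/chord → 33 chords.
B: 8 bars × 6 beats = 48 beats; 1.5 beats/chord → 32 chords.
C: 6 bars × 6 beats = 36 beats; 2 beats/chord → 18 chords.
D: 4 bars × 6 beats = 24 beats; 0.5 beats/chord → 48 chords.
E: 4 bars × 6 beats = 24 beats; 0.5 beats/chord → 48 chords.
F: 20 bars × 6 beats = 120 beats; 8 beats/chord → 15 chords.
Total: 33 + 32 + 18 + 48 + 48 + 15 = 194.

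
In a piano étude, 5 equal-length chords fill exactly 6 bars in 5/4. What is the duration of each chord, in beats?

6 bars × 5 beats/bar = 30 beats total.
30 beats ÷ 5 chords = 6 beats per chord.

6 beats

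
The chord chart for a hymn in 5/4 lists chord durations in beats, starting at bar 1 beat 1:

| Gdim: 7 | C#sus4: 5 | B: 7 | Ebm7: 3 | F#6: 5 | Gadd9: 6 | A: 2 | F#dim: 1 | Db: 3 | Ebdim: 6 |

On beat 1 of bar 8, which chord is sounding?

F#dim

Beat 1 of bar 8 is beat (8−1)×5 + 1 = 36 overall.
Running totals: Gdim ends at 7, C#sus4 ends at 12, B ends at 19, Ebm7 ends at 22, F#6 ends at 27, Gadd9 ends at 33, A ends at 35, F#dim ends at 36.
Beat 36 falls within F#dim.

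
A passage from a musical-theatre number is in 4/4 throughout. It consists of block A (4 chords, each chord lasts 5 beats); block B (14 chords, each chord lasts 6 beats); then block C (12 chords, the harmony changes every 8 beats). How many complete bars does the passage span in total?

50 bars

A: 4 × 5 = 20 beats = 5 bars.
B: 14 × 6 = 84 beats = 21 bars.
C: 12 × 8 = 96 beats = 24 bars.
Total: 5 + 21 + 24 = 50 bars.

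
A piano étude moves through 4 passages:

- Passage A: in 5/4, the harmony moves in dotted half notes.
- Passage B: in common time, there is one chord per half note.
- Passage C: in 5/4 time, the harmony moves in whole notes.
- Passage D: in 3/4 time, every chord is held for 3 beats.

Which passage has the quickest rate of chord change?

Passage B

A: 5 beats/bar ÷ 3 beats/chord = 5/3 chords/bar.
B: 4 beats/bar ÷ 2 beats/chord = 2 chords/bar.
C: 5 beats/bar ÷ 4 beats/chord = 1.25 chords/bar.
D: 3 beats/bar ÷ 3 beats/chord = 1 chord/bar.
Fastest is B at 2 chords/bar.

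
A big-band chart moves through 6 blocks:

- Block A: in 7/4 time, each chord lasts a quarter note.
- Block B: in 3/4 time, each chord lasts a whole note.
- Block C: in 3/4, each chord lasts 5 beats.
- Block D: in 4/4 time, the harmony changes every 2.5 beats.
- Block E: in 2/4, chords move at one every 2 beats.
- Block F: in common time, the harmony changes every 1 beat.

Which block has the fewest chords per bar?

A: 7/1 = 7 chords/bar.
B: 3/4 = 0.75 chords/bar.
C: 3/5 = 0.6 chords/bar.
D: 4/2.5 = 1.6 chords/bar.
E: 2/2 = 1 chord/bar.
F: 4/1 = 4 chords/bar.
Slowest is C at 0.6 chords/bar.

Block C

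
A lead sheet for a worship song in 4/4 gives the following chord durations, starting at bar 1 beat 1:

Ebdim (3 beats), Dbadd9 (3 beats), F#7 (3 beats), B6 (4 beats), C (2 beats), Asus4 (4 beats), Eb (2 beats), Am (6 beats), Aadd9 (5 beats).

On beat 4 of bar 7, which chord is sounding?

Aadd9

Beat 4 of bar 7 is beat (7−1)×4 + 4 = 28 overall.
Running totals: Ebdim ends at 3, Dbadd9 ends at 6, F#7 ends at 9, B6 ends at 13, C ends at 15, Asus4 ends at 19, Eb ends at 21, Am ends at 27, Aadd9 ends at 32.
Beat 28 falls within Aadd9.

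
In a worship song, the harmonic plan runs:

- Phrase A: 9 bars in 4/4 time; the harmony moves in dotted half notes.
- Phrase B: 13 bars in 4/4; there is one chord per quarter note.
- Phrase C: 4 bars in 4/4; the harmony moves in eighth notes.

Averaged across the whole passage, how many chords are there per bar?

48/13 chords per bar

A: 9 bars of 4 beats is 36 beats; at 3 beats each that's 12 chords.
B: 13 bars of 4 beats is 52 beats; at 1 beat each that's 52 chords.
C: 4 bars of 4 beats is 16 beats; at 0.5 beats each that's 32 chords.
Overall: 96 chords over 26 bars → 96/26 = 48/13 chords per bar.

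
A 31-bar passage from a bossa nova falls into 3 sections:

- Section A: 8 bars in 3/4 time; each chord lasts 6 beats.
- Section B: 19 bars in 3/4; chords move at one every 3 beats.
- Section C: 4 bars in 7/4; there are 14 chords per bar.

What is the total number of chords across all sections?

79 chords

A has 24 beats and chords last 6 each, so 4 chords.
B has 57 beats and chords last 3 each, so 19 chords.
C has 28 beats and chords last 0.5 each, so 56 chords.
Total: 4 + 19 + 56 = 79.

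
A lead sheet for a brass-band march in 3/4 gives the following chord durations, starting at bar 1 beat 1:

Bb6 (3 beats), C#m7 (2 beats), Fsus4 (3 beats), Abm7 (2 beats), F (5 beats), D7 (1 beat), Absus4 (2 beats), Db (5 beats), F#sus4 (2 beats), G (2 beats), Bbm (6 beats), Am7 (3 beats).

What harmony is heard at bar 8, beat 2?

Beat 2 of bar 8 is beat (8−1)×3 + 2 = 23 overall.
Running totals: Bb6 ends at 3, C#m7 ends at 5, Fsus4 ends at 8, Abm7 ends at 10, F ends at 15, D7 ends at 16, Absus4 ends at 18, Db ends at 23.
Beat 23 falls within Db.

Db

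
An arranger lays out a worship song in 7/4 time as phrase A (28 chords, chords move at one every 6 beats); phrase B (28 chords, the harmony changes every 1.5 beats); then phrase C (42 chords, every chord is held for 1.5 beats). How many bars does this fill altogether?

39 bars

A: 28 × 6 = 168 beats = 24 bars.
B: 28 × 1.5 = 42 beats = 6 bars.
C: 42 × 1.5 = 63 beats = 9 bars.
Total: 24 + 6 + 9 = 39 bars.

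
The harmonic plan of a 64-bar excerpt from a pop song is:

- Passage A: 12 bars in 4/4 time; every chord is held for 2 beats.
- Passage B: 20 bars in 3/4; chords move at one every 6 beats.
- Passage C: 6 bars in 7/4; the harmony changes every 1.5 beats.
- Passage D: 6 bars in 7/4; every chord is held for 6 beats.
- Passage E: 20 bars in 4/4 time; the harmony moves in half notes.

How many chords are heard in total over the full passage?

A has 48 beats and chords last 2 each, so 24 chords.
B has 60 beats and chords last 6 each, so 10 chords.
C has 42 beats and chords last 1.5 each, so 28 chords.
D has 42 beats and chords last 6 each, so 7 chords.
E has 80 beats and chords last 2 each, so 40 chords.
Total: 24 + 10 + 28 + 7 + 40 = 109.

109 chords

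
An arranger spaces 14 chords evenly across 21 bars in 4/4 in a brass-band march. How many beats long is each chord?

6 beats

21 bars × 4 beats/bar = 84 beats total.
84 beats ÷ 14 chords = 6 beats per chord.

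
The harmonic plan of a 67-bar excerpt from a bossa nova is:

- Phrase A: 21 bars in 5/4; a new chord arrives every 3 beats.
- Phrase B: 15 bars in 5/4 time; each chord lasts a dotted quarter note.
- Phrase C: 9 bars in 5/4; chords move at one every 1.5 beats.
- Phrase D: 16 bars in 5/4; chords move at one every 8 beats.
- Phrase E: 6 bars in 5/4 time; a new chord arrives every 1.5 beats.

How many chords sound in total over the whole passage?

A has 105 beats and chords last 3 each, so 35 chords.
B has 75 beats and chords last 1.5 each, so 50 chords.
C has 45 beats and chords last 1.5 each, so 30 chords.
D has 80 beats and chords last 8 each, so 10 chords.
E has 30 beats and chords last 1.5 each, so 20 chords.
Total: 35 + 50 + 30 + 10 + 20 = 145.

145 chords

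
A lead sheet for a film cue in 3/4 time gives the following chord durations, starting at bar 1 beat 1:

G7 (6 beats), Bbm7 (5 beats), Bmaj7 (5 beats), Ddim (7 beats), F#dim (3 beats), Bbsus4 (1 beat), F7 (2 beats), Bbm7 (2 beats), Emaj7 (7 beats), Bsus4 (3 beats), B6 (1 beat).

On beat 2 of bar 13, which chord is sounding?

Emaj7

Beat 2 of bar 13 is beat (13−1)×3 + 2 = 38 overall.
Running totals: G7 ends at 6, Bbm7 ends at 11, Bmaj7 ends at 16, Ddim ends at 23, F#dim ends at 26, Bbsus4 ends at 27, F7 ends at 29, Bbm7 ends at 31, Emaj7 ends at 38.
Beat 38 falls within Emaj7.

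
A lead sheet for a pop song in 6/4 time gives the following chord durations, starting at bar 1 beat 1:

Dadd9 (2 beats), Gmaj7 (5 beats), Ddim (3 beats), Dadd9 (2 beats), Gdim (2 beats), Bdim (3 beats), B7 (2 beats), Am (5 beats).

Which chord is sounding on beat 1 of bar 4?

Beat 1 of bar 4 is beat (4−1)×6 + 1 = 19 overall.
Running totals: Dadd9 ends at 2, Gmaj7 ends at 7, Ddim ends at 10, Dadd9 ends at 12, Gdim ends at 14, Bdim ends at 17, B7 ends at 19.
Beat 19 falls within B7.

B7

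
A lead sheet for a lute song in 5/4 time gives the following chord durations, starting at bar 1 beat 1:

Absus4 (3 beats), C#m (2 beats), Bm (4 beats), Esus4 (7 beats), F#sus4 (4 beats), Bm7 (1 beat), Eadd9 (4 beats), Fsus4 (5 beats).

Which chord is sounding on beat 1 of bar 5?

Beat 1 of bar 5 is beat (5−1)×5 + 1 = 21 overall.
Running totals: Absus4 ends at 3, C#m ends at 5, Bm ends at 9, Esus4 ends at 16, F#sus4 ends at 20, Bm7 ends at 21.
Beat 21 falls within Bm7.

Bm7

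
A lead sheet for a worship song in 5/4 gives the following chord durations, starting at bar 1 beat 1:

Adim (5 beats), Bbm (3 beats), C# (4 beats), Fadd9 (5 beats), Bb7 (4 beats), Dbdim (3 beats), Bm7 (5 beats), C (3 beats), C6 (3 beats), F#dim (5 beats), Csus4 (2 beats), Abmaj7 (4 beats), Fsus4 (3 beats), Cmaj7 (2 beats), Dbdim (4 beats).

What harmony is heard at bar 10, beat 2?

Fsus4

Beat 2 of bar 10 is beat (10−1)×5 + 2 = 47 overall.
Running totals: Adim ends at 5, Bbm ends at 8, C# ends at 12, Fadd9 ends at 17, Bb7 ends at 21, Dbdim ends at 24, Bm7 ends at 29, C ends at 32, C6 ends at 35, F#dim ends at 40, Csus4 ends at 42, Abmaj7 ends at 46, Fsus4 ends at 49.
Beat 47 falls within Fsus4.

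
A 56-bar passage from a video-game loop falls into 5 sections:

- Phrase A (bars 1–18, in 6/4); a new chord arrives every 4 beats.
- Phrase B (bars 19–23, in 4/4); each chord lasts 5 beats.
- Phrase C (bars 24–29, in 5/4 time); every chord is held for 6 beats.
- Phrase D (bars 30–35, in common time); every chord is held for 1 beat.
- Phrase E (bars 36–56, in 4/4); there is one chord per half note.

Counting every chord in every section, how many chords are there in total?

102 chords

A: 18·6 = 108 beats, 108/4 = 27 chords.
B: 5·4 = 20 beats, 20/5 = 4 chords.
C: 6·5 = 30 beats, 30/6 = 5 chords.
D: 6·4 = 24 beats, 24/1 = 24 chords.
E: 21·4 = 84 beats, 84/2 = 42 chords.
Total: 27 + 4 + 5 + 24 + 42 = 102.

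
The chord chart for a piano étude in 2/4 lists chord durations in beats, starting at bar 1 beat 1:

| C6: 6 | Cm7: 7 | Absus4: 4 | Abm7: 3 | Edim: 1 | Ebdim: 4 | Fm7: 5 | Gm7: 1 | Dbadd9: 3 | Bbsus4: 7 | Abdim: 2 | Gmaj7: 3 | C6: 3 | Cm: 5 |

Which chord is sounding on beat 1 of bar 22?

Abdim

Beat 1 of bar 22 is beat (22−1)×2 + 1 = 43 overall.
Running totals: C6 ends at 6, Cm7 ends at 13, Absus4 ends at 17, Abm7 ends at 20, Edim ends at 21, Ebdim ends at 25, Fm7 ends at 30, Gm7 ends at 31, Dbadd9 ends at 34, Bbsus4 ends at 41, Abdim ends at 43.
Beat 43 falls within Abdim.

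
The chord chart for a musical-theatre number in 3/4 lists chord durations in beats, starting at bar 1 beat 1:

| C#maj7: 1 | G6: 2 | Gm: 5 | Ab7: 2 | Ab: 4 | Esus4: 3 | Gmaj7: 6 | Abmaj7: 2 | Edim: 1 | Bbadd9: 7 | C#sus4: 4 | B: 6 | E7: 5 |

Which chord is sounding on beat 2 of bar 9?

Edim

Beat 2 of bar 9 is beat (9−1)×3 + 2 = 26 overall.
Running totals: C#maj7 ends at 1, G6 ends at 3, Gm ends at 8, Ab7 ends at 10, Ab ends at 14, Esus4 ends at 17, Gmaj7 ends at 23, Abmaj7 ends at 25, Edim ends at 26.
Beat 26 falls within Edim.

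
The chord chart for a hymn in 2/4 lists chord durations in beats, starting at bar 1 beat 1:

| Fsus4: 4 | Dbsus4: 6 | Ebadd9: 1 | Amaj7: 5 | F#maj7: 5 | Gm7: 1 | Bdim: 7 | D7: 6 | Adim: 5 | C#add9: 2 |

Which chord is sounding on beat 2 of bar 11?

Gm7

Beat 2 of bar 11 is beat (11−1)×2 + 2 = 22 overall.
Running totals: Fsus4 ends at 4, Dbsus4 ends at 10, Ebadd9 ends at 11, Amaj7 ends at 16, F#maj7 ends at 21, Gm7 ends at 22.
Beat 22 falls within Gm7.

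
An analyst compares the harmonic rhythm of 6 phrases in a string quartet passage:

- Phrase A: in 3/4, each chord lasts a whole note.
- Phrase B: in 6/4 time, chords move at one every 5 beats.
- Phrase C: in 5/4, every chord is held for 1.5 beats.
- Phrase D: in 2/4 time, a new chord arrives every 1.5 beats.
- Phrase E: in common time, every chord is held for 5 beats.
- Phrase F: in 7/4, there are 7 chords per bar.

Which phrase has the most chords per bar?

Phrase F

A: 3 beats/bar ÷ 4 beats/chord = 0.75 chords/bar.
B: 6 beats/bar ÷ 5 beats/chord = 1.2 chords/bar.
C: 5 beats/bar ÷ 1.5 beats/chord = 10/3 chords/bar.
D: 2 beats/bar ÷ 1.5 beats/chord = 4/3 chords/bar.
E: 4 beats/bar ÷ 5 beats/chord = 0.8 chords/bar.
F: 7 beats/bar ÷ 1 beat/chord = 7 chords/bar.
Fastest is F at 7 chords/bar.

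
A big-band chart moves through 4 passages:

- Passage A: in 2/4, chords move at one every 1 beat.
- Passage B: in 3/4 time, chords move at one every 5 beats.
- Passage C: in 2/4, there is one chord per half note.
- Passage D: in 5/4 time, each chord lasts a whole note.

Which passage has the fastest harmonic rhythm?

A: 2 beats/bar ÷ 1 beat/chord = 2 chords/bar.
B: 3 beats/bar ÷ 5 beats/chord = 0.6 chords/bar.
C: 2 beats/bar ÷ 2 beats/chord = 1 chord/bar.
D: 5 beats/bar ÷ 4 beats/chord = 1.25 chords/bar.
Fastest is A at 2 chords/bar.

Passage A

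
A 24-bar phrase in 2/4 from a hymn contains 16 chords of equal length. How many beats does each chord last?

24 bars × 2 beats/bar = 48 beats total.
48 beats ÷ 16 chords = 3 beats per chord.
(That is a dotted half note.)

3 beats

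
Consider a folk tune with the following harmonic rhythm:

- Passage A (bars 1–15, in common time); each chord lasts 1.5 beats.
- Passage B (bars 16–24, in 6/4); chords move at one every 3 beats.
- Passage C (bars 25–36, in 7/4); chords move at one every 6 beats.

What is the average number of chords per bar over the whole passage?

2 chords per bar

A: 15 bars of 4 beats is 60 beats; at 1.5 beats each that's 40 chords.
B: 9 bars of 6 beats is 54 beats; at 3 beats each that's 18 chords.
C: 12 bars of 7 beats is 84 beats; at 6 beats each that's 14 chords.
Overall: 72 chords over 36 bars → 72/36 = 2 chords per bar.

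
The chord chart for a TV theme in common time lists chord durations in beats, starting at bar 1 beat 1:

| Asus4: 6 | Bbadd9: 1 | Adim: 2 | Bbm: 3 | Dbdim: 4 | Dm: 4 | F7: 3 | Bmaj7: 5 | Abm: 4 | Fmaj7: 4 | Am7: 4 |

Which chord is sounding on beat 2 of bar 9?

Fmaj7

Beat 2 of bar 9 is beat (9−1)×4 + 2 = 34 overall.
Running totals: Asus4 ends at 6, Bbadd9 ends at 7, Adim ends at 9, Bbm ends at 12, Dbdim ends at 16, Dm ends at 20, F7 ends at 23, Bmaj7 ends at 28, Abm ends at 32, Fmaj7 ends at 36.
Beat 34 falls within Fmaj7.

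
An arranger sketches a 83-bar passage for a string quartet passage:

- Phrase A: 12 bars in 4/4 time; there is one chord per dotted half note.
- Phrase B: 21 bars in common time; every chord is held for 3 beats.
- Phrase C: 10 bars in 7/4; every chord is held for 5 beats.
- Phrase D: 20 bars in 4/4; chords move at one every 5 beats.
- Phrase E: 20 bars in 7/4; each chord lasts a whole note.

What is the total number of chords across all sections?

A has 48 beats and chords last 3 each, so 16 chords.
B has 84 beats and chords last 3 each, so 28 chords.
C has 70 beats and chords last 5 each, so 14 chords.
D has 80 beats and chords last 5 each, so 16 chords.
E has 140 beats and chords last 4 each, so 35 chords.
Total: 16 + 28 + 14 + 16 + 35 = 109.

109 chords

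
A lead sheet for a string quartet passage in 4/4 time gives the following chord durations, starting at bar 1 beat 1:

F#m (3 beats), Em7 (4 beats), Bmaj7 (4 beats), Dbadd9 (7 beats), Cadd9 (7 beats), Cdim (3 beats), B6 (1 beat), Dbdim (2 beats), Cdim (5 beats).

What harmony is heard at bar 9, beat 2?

Beat 2 of bar 9 is beat (9−1)×4 + 2 = 34 overall.
Running totals: F#m ends at 3, Em7 ends at 7, Bmaj7 ends at 11, Dbadd9 ends at 18, Cadd9 ends at 25, Cdim ends at 28, B6 ends at 29, Dbdim ends at 31, Cdim ends at 36.
Beat 34 falls within Cdim.

Cdim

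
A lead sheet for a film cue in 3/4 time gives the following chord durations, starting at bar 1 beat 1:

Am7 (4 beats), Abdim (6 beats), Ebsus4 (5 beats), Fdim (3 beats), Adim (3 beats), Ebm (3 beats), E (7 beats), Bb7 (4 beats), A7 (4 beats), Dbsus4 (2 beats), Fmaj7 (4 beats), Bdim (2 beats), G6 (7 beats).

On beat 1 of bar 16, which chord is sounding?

Beat 1 of bar 16 is beat (16−1)×3 + 1 = 46 overall.
Running totals: Am7 ends at 4, Abdim ends at 10, Ebsus4 ends at 15, Fdim ends at 18, Adim ends at 21, Ebm ends at 24, E ends at 31, Bb7 ends at 35, A7 ends at 39, Dbsus4 ends at 41, Fmaj7 ends at 45, Bdim ends at 47.
Beat 46 falls within Bdim.

Bdim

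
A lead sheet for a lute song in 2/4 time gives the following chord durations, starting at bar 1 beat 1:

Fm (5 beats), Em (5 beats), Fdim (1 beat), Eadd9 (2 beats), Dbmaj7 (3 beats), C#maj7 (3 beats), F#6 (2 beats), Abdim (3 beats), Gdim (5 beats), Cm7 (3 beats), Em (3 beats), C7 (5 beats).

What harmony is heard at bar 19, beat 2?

C7

Beat 2 of bar 19 is beat (19−1)×2 + 2 = 38 overall.
Running totals: Fm ends at 5, Em ends at 10, Fdim ends at 11, Eadd9 ends at 13, Dbmaj7 ends at 16, C#maj7 ends at 19, F#6 ends at 21, Abdim ends at 24, Gdim ends at 29, Cm7 ends at 32, Em ends at 35, C7 ends at 40.
Beat 38 falls within C7.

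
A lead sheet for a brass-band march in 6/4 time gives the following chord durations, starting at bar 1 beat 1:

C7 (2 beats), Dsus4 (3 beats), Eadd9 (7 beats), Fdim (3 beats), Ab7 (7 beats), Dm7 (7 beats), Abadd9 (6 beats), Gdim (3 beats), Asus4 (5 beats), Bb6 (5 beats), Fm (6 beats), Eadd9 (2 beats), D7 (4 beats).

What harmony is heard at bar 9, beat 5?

Fm

Beat 5 of bar 9 is beat (9−1)×6 + 5 = 53 overall.
Running totals: C7 ends at 2, Dsus4 ends at 5, Eadd9 ends at 12, Fdim ends at 15, Ab7 ends at 22, Dm7 ends at 29, Abadd9 ends at 35, Gdim ends at 38, Asus4 ends at 43, Bb6 ends at 48, Fm ends at 54.
Beat 53 falls within Fm.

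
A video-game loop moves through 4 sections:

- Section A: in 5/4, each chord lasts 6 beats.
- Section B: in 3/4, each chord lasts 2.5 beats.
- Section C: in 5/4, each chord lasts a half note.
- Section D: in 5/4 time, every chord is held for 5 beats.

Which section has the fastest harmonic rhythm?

Section C

A: each chord is 6 beats in 5/4, so 5/6 per bar.
B: each chord is 2.5 beats in 3/4, so 1.2 per bar.
C: each chord is 2 beats in 5/4, so 2.5 per bar.
D: each chord is 5 beats in 5/4, so 1 per bar.
Fastest is C at 2.5 chords/bar.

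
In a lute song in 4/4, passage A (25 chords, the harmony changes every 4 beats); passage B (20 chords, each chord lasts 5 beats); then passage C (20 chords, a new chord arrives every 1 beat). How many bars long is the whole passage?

A: 25 × 4 = 100 beats = 25 bars.
B: 20 × 5 = 100 beats = 25 bars.
C: 20 × 1 = 20 beats = 5 bars.
Total: 25 + 25 + 5 = 55 bars.

55 bars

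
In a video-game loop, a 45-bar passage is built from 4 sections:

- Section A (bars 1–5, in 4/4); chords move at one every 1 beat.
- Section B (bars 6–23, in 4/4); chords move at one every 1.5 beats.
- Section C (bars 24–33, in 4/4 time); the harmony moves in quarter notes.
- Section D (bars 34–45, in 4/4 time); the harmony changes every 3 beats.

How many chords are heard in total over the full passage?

A: 5·4 = 20 beats, 20/1 = 20 chords.
B: 18·4 = 72 beats, 72/1.5 = 48 chords.
C: 10·4 = 40 beats, 40/1 = 40 chords.
D: 12·4 = 48 beats, 48/3 = 16 chords.
Total: 20 + 48 + 40 + 16 = 124.

124 chords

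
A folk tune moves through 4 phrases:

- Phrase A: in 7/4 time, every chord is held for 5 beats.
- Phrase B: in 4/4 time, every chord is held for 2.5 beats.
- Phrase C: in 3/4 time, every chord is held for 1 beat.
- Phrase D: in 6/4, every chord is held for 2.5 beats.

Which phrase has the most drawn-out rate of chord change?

A: 7 beats/bar ÷ 5 beats/chord = 1.4 chords/bar.
B: 4 beats/bar ÷ 2.5 beats/chord = 1.6 chords/bar.
C: 3 beats/bar ÷ 1 beat/chord = 3 chords/bar.
D: 6 beats/bar ÷ 2.5 beats/chord = 2.4 chords/bar.
Slowest is A at 1.4 chords/bar.

Phrase A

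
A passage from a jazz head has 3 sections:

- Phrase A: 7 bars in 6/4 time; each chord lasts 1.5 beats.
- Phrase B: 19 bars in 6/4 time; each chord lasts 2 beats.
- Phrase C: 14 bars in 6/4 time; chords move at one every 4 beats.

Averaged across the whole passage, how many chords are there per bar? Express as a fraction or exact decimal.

2.65 chords per bar

A: 7 bars of 6 beats is 42 beats; at 1.5 beats each that's 28 chords.
B: 19 bars of 6 beats is 114 beats; at 2 beats each that's 57 chords.
C: 14 bars of 6 beats is 84 beats; at 4 beats each that's 21 chords.
Overall: 106 chords over 40 bars → 106/40 = 2.65 chords per bar.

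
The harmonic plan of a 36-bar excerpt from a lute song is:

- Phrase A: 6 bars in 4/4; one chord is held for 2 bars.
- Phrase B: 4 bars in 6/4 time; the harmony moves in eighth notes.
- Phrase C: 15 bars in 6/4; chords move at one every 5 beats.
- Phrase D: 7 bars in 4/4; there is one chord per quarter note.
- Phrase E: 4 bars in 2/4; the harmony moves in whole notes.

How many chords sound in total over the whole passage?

A: 6 bars × 4 beats = 24 beats; 8 beats/chord → 3 chords.
B: 4 bars × 6 beats = 24 beats; 0.5 beats/chord → 48 chords.
C: 15 bars × 6 beats = 90 beats; 5 beats/chord → 18 chords.
D: 7 bars × 4 beats = 28 beats; 1 beat/chord → 28 chords.
E: 4 bars × 2 beats = 8 beats; 4 beats/chord → 2 chords.
Total: 3 + 48 + 18 + 28 + 2 = 99.

99 chords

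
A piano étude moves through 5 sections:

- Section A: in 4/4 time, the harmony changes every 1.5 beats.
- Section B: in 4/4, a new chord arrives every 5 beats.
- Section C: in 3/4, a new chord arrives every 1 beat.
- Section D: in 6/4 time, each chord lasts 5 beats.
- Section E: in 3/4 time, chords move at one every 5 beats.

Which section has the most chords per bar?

Section C

A: 4 beats/bar ÷ 1.5 beats/chord = 8/3 chords/bar.
B: 4 beats/bar ÷ 5 beats/chord = 0.8 chords/bar.
C: 3 beats/bar ÷ 1 beat/chord = 3 chords/bar.
D: 6 beats/bar ÷ 5 beats/chord = 1.2 chords/bar.
E: 3 beats/bar ÷ 5 beats/chord = 0.6 chords/bar.
Fastest is C at 3 chords/bar.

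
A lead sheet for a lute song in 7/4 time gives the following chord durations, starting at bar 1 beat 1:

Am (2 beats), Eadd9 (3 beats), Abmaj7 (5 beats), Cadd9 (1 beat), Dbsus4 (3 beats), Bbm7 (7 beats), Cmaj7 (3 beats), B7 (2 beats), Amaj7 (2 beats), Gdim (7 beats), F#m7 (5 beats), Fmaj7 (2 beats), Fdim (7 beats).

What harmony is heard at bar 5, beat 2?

Gdim

Beat 2 of bar 5 is beat (5−1)×7 + 2 = 30 overall.
Running totals: Am ends at 2, Eadd9 ends at 5, Abmaj7 ends at 10, Cadd9 ends at 11, Dbsus4 ends at 14, Bbm7 ends at 21, Cmaj7 ends at 24, B7 ends at 26, Amaj7 ends at 28, Gdim ends at 35.
Beat 30 falls within Gdim.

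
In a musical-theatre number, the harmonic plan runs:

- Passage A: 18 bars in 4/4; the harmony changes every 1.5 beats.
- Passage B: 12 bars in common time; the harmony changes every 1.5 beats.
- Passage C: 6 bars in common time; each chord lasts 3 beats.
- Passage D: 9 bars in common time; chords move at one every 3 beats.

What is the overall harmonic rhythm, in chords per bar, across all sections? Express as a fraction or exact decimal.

20/9 chords per bar

A: 18 × 4 = 72 beats ÷ 1.5 = 48 chords.
B: 12 × 4 = 48 beats ÷ 1.5 = 32 chords.
C: 6 × 4 = 24 beats ÷ 3 = 8 chords.
D: 9 × 4 = 36 beats ÷ 3 = 12 chords.
Overall: 100 chords over 45 bars → 100/45 = 20/9 chords per bar.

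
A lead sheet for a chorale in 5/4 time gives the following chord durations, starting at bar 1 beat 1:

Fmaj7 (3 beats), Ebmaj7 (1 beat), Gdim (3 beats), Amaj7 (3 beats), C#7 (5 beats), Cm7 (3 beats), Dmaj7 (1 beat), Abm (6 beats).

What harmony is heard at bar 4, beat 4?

Dmaj7

Beat 4 of bar 4 is beat (4−1)×5 + 4 = 19 overall.
Running totals: Fmaj7 ends at 3, Ebmaj7 ends at 4, Gdim ends at 7, Amaj7 ends at 10, C#7 ends at 15, Cm7 ends at 18, Dmaj7 ends at 19.
Beat 19 falls within Dmaj7.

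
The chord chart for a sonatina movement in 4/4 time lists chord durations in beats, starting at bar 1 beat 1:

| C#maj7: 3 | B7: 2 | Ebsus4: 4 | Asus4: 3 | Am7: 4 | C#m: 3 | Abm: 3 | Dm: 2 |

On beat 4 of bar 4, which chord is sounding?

Am7

Beat 4 of bar 4 is beat (4−1)×4 + 4 = 16 overall.
Running totals: C#maj7 ends at 3, B7 ends at 5, Ebsus4 ends at 9, Asus4 ends at 12, Am7 ends at 16.
Beat 16 falls within Am7.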